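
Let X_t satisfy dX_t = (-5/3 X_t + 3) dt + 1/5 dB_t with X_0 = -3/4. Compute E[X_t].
E[X_t] = 9/5 - 51*exp(-5*t/3)/20

Taking expectations and using E[dB_t] = 0, the mean m(t) = E[X_t] satisfies the ODE m'(t) = a m(t) + b with m(0) = x_0. With a = -5/3, b = 3, x_0 = -3/4, the solution is
  m(t) = x_0 * exp(a t) + (b/a) * (exp(a t) - 1)
       = (-3/4) * exp((-5/3) t) + (3/(-5/3)) * (exp((-5/3) t) - 1)
       = 9/5 - 51*exp(-5*t/3)/20.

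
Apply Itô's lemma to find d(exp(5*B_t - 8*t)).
d(exp(5*B_t - 8*t)) = (9*exp(5*B_t - 8*t)/2) dt + (5*exp(5*B_t - 8*t)) dB_t

Itô's formula for f(t, x): d f(t, B_t) = (f_t + (1/2) f_xx) dt + f_x dB_t. Compute partials of f(t, x) = exp(-8*t + 5*x):
  f_t(t,x)  = -8*exp(-8*t + 5*x)
  f_x(t,x)  = 5*exp(-8*t + 5*x)
  f_xx(t,x) = 25*exp(-8*t + 5*x)
Assemble drift = f_t + (1/2) f_xx = 9*exp(-8*t + 5*x)/2 and diffusion = f_x = 5*exp(-8*t + 5*x). Substituting x = B_t:
  d(exp(5*B_t - 8*t)) = (9*exp(5*B_t - 8*t)/2) dt + (5*exp(5*B_t - 8*t)) dB_t.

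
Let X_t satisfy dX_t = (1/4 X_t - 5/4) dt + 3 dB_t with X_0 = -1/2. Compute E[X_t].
E[X_t] = 5 - 11*exp(t/4)/2

Taking expectations and using E[dB_t] = 0, the mean m(t) = E[X_t] satisfies the ODE m'(t) = a m(t) + b with m(0) = x_0. With a = 1/4, b = -5/4, x_0 = -1/2, the solution is
  m(t) = x_0 * exp(a t) + (b/a) * (exp(a t) - 1)
       = (-1/2) * exp((1/4) t) + ((-5/4)/(1/4)) * (exp((1/4) t) - 1)
       = 5 - 11*exp(t/4)/2.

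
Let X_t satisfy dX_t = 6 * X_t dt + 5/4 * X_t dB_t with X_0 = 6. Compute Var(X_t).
Var(X_t) = 36*(exp(25*t/16) - 1)*exp(12*t)

For GBM dX = mu X dt + sigma X dB with X_0 = x_0, apply Itô to Y = log X: dY = (mu - sigma^2/2) dt + sigma dB, so Y_t = log(x_0) + (mu - sigma^2/2) t + sigma B_t and hence X_t = x_0 * exp((mu - sigma^2/2) t + sigma B_t).
With mu = 6, sigma = 5/4, x_0 = 6, this gives:
  X_t = 6 * exp((167/32) * t + (5/4) * B_t).
Since sigma*B_t ~ Normal(0, sigma^2 t), E[exp(sigma*B_t)] = exp(sigma^2 t / 2); so E[X_t] = x_0 * exp((mu - sigma^2/2) t) * exp(sigma^2 t / 2) = x_0 * exp(mu t) = 6*exp(6*t).
Var(X_t) = E[X_t^2] - (E[X_t])^2 = x_0^2 * exp(2 mu t) * (exp(sigma^2 t) - 1) = 36*(exp(25*t/16) - 1)*exp(12*t).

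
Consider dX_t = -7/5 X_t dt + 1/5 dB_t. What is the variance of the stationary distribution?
lim Var(X_t) = 1/70

The OU SDE dX = -theta X dt + sigma dB admits the integrating factor exp(theta t): d(exp(theta t) X_t) = sigma exp(theta t) dB_t. Integrating from 0 to t gives X_t = x_0 * exp(-theta t) + sigma * int_0^t exp(-theta (t-s)) dB_s for any initial x_0. The Itô integral has variance (by the Itô isometry) sigma^2 * int_0^t exp(-2 theta (t - s)) ds = sigma^2 * (1 - exp(-2 theta t)) / (2 theta), independent of x_0.
With theta = 7/5, sigma = 1/5:
  Var(X_t) = (1/5)^2 * (1 - exp(-2*7/5 t)) / (2 * 7/5) = 1/70 - exp(-14*t/5)/70.
As t -> infinity, exp(-2*7/5 t) -> 0, so the stationary variance is sigma^2 / (2 theta) = 1/70.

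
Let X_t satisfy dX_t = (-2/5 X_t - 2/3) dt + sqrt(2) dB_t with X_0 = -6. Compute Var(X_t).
Var(X_t) = 5/2 - 5*exp(-4*t/5)/2

The variance V(t) = Var(X_t) satisfies V'(t) = 2 a V(t) + c^2 with V(0) = 0 (drift coefficient is linear in X, diffusion is constant). With a = -2/5, c = sqrt(2), the solution is
  V(t) = (c^2 / (2 a)) * (exp(2 a t) - 1)
       = (sqrt(2)^2 / (2*(-2/5))) * (exp((-4/5) t) - 1)
       = 5/2 - 5*exp(-4*t/5)/2.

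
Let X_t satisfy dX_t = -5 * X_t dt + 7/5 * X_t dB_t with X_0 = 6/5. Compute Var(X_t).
Var(X_t) = (36*exp(49*t/25) - 36)*exp(-10*t)/25

For GBM dX = mu X dt + sigma X dB with X_0 = x_0, apply Itô to Y = log X: dY = (mu - sigma^2/2) dt + sigma dB, so Y_t = log(x_0) + (mu - sigma^2/2) t + sigma B_t and hence X_t = x_0 * exp((mu - sigma^2/2) t + sigma B_t).
With mu = -5, sigma = 7/5, x_0 = 6/5, this gives:
  X_t = 6/5 * exp((-299/50) * t + (7/5) * B_t).
Since sigma*B_t ~ Normal(0, sigma^2 t), E[exp(sigma*B_t)] = exp(sigma^2 t / 2); so E[X_t] = x_0 * exp((mu - sigma^2/2) t) * exp(sigma^2 t / 2) = x_0 * exp(mu t) = 6*exp(-5*t)/5.
Var(X_t) = E[X_t^2] - (E[X_t])^2 = x_0^2 * exp(2 mu t) * (exp(sigma^2 t) - 1) = (36*exp(49*t/25) - 36)*exp(-10*t)/25.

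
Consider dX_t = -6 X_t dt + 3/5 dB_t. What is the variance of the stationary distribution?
lim Var(X_t) = 3/100

The OU SDE dX = -theta X dt + sigma dB admits the integrating factor exp(theta t): d(exp(theta t) X_t) = sigma exp(theta t) dB_t. Integrating from 0 to t gives X_t = x_0 * exp(-theta t) + sigma * int_0^t exp(-theta (t-s)) dB_s for any initial x_0. The Itô integral has variance (by the Itô isometry) sigma^2 * int_0^t exp(-2 theta (t - s)) ds = sigma^2 * (1 - exp(-2 theta t)) / (2 theta), independent of x_0.
With theta = 6, sigma = 3/5:
  Var(X_t) = (3/5)^2 * (1 - exp(-2*6 t)) / (2 * 6) = 3/100 - 3*exp(-12*t)/100.
As t -> infinity, exp(-2*6 t) -> 0, so the stationary variance is sigma^2 / (2 theta) = 3/100.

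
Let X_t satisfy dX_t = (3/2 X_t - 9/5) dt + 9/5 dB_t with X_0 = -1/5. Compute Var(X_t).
Var(X_t) = 27*exp(3*t)/25 - 27/25

The variance V(t) = Var(X_t) satisfies V'(t) = 2 a V(t) + c^2 with V(0) = 0 (drift coefficient is linear in X, diffusion is constant). With a = 3/2, c = 9/5, the solution is
  V(t) = (c^2 / (2 a)) * (exp(2 a t) - 1)
       = ((9/5)^2 / (2*(3/2))) * (exp(3 t) - 1)
       = 27*exp(3*t)/25 - 27/25.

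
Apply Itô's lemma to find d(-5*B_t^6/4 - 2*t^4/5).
d(-5*B_t^6/4 - 2*t^4/5) = (-75*B_t^4/4 - 8*t^3/5) dt + (-15*B_t^5/2) dB_t

Itô's formula for f(t, x): d f(t, B_t) = (f_t + (1/2) f_xx) dt + f_x dB_t. Compute partials of f(t, x) = -2*t^4/5 - 5*x^6/4:
  f_t(t,x)  = -8*t^3/5
  f_x(t,x)  = -15*x^5/2
  f_xx(t,x) = -75*x^4/2
Assemble drift = f_t + (1/2) f_xx = -8*t^3/5 - 75*x^4/4 and diffusion = f_x = -15*x^5/2. Substituting x = B_t:
  d(-5*B_t^6/4 - 2*t^4/5) = (-75*B_t^4/4 - 8*t^3/5) dt + (-15*B_t^5/2) dB_t.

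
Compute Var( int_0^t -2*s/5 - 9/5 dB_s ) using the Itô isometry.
Var = t*(4*t^2 + 54*t + 243)/75

The Itô integral of a deterministic integrand f(s) has mean 0 because each increment f(s) * (B_{s+ds} - B_s) has mean 0. By the Itô isometry:
  Var( int_0^t f(s) dB_s ) = E[ (int_0^t f(s) dB_s)^2 ] = int_0^t f(s)^2 ds.
Here f(s) = -2*s/5 - 9/5, so f(s)^2 = (2*s + 9)^2/25. Integrate:
  int_0^t ((2*s + 9)^2/25) ds = t*(4*t^2 + 54*t + 243)/75.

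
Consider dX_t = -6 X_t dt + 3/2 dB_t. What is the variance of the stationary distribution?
lim Var(X_t) = 3/16

The OU SDE dX = -theta X dt + sigma dB admits the integrating factor exp(theta t): d(exp(theta t) X_t) = sigma exp(theta t) dB_t. Integrating from 0 to t gives X_t = x_0 * exp(-theta t) + sigma * int_0^t exp(-theta (t-s)) dB_s for any initial x_0. The Itô integral has variance (by the Itô isometry) sigma^2 * int_0^t exp(-2 theta (t - s)) ds = sigma^2 * (1 - exp(-2 theta t)) / (2 theta), independent of x_0.
With theta = 6, sigma = 3/2:
  Var(X_t) = (3/2)^2 * (1 - exp(-2*6 t)) / (2 * 6) = 3/16 - 3*exp(-12*t)/16.
As t -> infinity, exp(-2*6 t) -> 0, so the stationary variance is sigma^2 / (2 theta) = 3/16.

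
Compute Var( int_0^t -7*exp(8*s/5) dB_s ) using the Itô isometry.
Var = 245*exp(16*t/5)/16 - 245/16

The Itô integral of a deterministic integrand f(s) has mean 0 because each increment f(s) * (B_{s+ds} - B_s) has mean 0. By the Itô isometry:
  Var( int_0^t f(s) dB_s ) = E[ (int_0^t f(s) dB_s)^2 ] = int_0^t f(s)^2 ds.
Here f(s) = -7*exp(8*s/5), so f(s)^2 = 49*exp(16*s/5). Integrate:
  int_0^t (49*exp(16*s/5)) ds = 245*exp(16*t/5)/16 - 245/16.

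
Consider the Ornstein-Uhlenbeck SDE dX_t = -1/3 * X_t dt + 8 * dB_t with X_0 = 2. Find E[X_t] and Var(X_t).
E[X_t] = 2*exp(-t/3); Var(X_t) = 96 - 96*exp(-2*t/3)

The OU SDE dX = -theta X dt + sigma dB admits the integrating factor exp(theta t): d(exp(theta t) X_t) = sigma exp(theta t) dB_t. Integrating from 0 to t:
  X_t = x_0 * exp(-theta t) + sigma * int_0^t exp(-theta (t-s)) dB_s.
The Itô integral has mean 0 and (by the Itô isometry) variance sigma^2 * int_0^t exp(-2 theta (t - s)) ds = sigma^2 * (1 - exp(-2 theta t)) / (2 theta).
With theta = 1/3, sigma = 8, x_0 = 2:
  E[X_t] = 2 * exp(-1/3 t) = 2*exp(-t/3)
  Var(X_t) = (8)^2 * (1 - exp(-2*1/3 t)) / (2 * 1/3) = 96 - 96*exp(-2*t/3).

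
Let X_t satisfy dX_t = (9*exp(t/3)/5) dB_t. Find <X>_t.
<X>_t = 243*exp(2*t/3)/50 - 243/50

For an Itô process dX_t = a(t) dt + b(t) dB_t, the quadratic variation is <X>_t = int_0^t b(s)^2 ds (the drift term does not contribute). Here b(s) = 9*exp(s/3)/5, so
  b(s)^2 = 81*exp(2*s/3)/25.
Integrating from 0 to t:
  <X>_t = int_0^t (81*exp(2*s/3)/25) ds = 243*exp(2*t/3)/50 - 243/50.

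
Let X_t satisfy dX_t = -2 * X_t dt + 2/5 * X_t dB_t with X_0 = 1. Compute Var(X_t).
Var(X_t) = (exp(4*t/25) - 1)*exp(-4*t)

For GBM dX = mu X dt + sigma X dB with X_0 = x_0, apply Itô to Y = log X: dY = (mu - sigma^2/2) dt + sigma dB, so Y_t = log(x_0) + (mu - sigma^2/2) t + sigma B_t and hence X_t = x_0 * exp((mu - sigma^2/2) t + sigma B_t).
With mu = -2, sigma = 2/5, x_0 = 1, this gives:
  X_t = 1 * exp((-52/25) * t + (2/5) * B_t).
Since sigma*B_t ~ Normal(0, sigma^2 t), E[exp(sigma*B_t)] = exp(sigma^2 t / 2); so E[X_t] = x_0 * exp((mu - sigma^2/2) t) * exp(sigma^2 t / 2) = x_0 * exp(mu t) = exp(-2*t).
Var(X_t) = E[X_t^2] - (E[X_t])^2 = x_0^2 * exp(2 mu t) * (exp(sigma^2 t) - 1) = (exp(4*t/25) - 1)*exp(-4*t).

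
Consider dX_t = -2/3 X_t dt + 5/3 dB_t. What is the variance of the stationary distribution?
lim Var(X_t) = 25/12

The OU SDE dX = -theta X dt + sigma dB admits the integrating factor exp(theta t): d(exp(theta t) X_t) = sigma exp(theta t) dB_t. Integrating from 0 to t gives X_t = x_0 * exp(-theta t) + sigma * int_0^t exp(-theta (t-s)) dB_s for any initial x_0. The Itô integral has variance (by the Itô isometry) sigma^2 * int_0^t exp(-2 theta (t - s)) ds = sigma^2 * (1 - exp(-2 theta t)) / (2 theta), independent of x_0.
With theta = 2/3, sigma = 5/3:
  Var(X_t) = (5/3)^2 * (1 - exp(-2*2/3 t)) / (2 * 2/3) = 25/12 - 25*exp(-4*t/3)/12.
As t -> infinity, exp(-2*2/3 t) -> 0, so the stationary variance is sigma^2 / (2 theta) = 25/12.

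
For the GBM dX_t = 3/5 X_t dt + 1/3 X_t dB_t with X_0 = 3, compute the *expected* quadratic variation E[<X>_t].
E[<X>_t] = 45*exp(59*t/45)/59 - 45/59

<X>_t = int_0^t ((1/3) * X_s)^2 ds. Taking expectation inside the integral: E[<X>_t] = (1/3)^2 * int_0^t E[X_s^2] ds. For GBM, E[X_s^2] = x_0^2 * exp((2 mu + sigma^2) s). Integrating:
  E[<X>_t] = (1/3)^2 * 3^2 * (exp((2*(3/5) + (1/3)^2) t) - 1) / (2*(3/5) + (1/3)^2)
           = (1/3)^2 * 3^2 * (exp((59/45) t) - 1) / (59/45) = 45*exp(59*t/45)/59 - 45/59.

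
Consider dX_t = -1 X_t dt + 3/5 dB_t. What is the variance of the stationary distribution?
lim Var(X_t) = 9/50

The OU SDE dX = -theta X dt + sigma dB admits the integrating factor exp(theta t): d(exp(theta t) X_t) = sigma exp(theta t) dB_t. Integrating from 0 to t gives X_t = x_0 * exp(-theta t) + sigma * int_0^t exp(-theta (t-s)) dB_s for any initial x_0. The Itô integral has variance (by the Itô isometry) sigma^2 * int_0^t exp(-2 theta (t - s)) ds = sigma^2 * (1 - exp(-2 theta t)) / (2 theta), independent of x_0.
With theta = 1, sigma = 3/5:
  Var(X_t) = (3/5)^2 * (1 - exp(-2*1 t)) / (2 * 1) = 9/50 - 9*exp(-2*t)/50.
As t -> infinity, exp(-2*1 t) -> 0, so the stationary variance is sigma^2 / (2 theta) = 9/50.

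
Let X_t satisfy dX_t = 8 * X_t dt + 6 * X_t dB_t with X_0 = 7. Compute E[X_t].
E[X_t] = 7*exp(8*t)

For GBM dX = mu X dt + sigma X dB with X_0 = x_0, apply Itô to Y = log X: dY = (mu - sigma^2/2) dt + sigma dB, so Y_t = log(x_0) + (mu - sigma^2/2) t + sigma B_t and hence X_t = x_0 * exp((mu - sigma^2/2) t + sigma B_t).
With mu = 8, sigma = 6, x_0 = 7, this gives:
  X_t = 7 * exp((-10) * t + (6) * B_t).
Since sigma*B_t ~ Normal(0, sigma^2 t), E[exp(sigma*B_t)] = exp(sigma^2 t / 2); so E[X_t] = x_0 * exp((mu - sigma^2/2) t) * exp(sigma^2 t / 2) = x_0 * exp(mu t) = 7*exp(8*t).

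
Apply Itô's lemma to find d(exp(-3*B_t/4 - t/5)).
d(exp(-3*B_t/4 - t/5)) = (13*exp(-3*B_t/4 - t/5)/160) dt + (-3*exp(-3*B_t/4 - t/5)/4) dB_t

Itô's formula for f(t, x): d f(t, B_t) = (f_t + (1/2) f_xx) dt + f_x dB_t. Compute partials of f(t, x) = exp(-t/5 - 3*x/4):
  f_t(t,x)  = -exp(-t/5 - 3*x/4)/5
  f_x(t,x)  = -3*exp(-t/5 - 3*x/4)/4
  f_xx(t,x) = 9*exp(-t/5 - 3*x/4)/16
Assemble drift = f_t + (1/2) f_xx = 13*exp(-t/5 - 3*x/4)/160 and diffusion = f_x = -3*exp(-t/5 - 3*x/4)/4. Substituting x = B_t:
  d(exp(-3*B_t/4 - t/5)) = (13*exp(-3*B_t/4 - t/5)/160) dt + (-3*exp(-3*B_t/4 - t/5)/4) dB_t.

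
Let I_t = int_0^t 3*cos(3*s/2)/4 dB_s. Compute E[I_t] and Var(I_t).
E[I_t] = 0; Var(I_t) = 9*t/32 + 3*sin(3*t)/32

The Itô integral of a deterministic integrand f(s) has mean 0 because each increment f(s) * (B_{s+ds} - B_s) has mean 0. By the Itô isometry:
  Var( int_0^t f(s) dB_s ) = E[ (int_0^t f(s) dB_s)^2 ] = int_0^t f(s)^2 ds.
Here f(s) = 3*cos(3*s/2)/4, so f(s)^2 = 9*cos(3*s/2)^2/16. Integrate:
  int_0^t (9*cos(3*s/2)^2/16) ds = 9*t/32 + 3*sin(3*t)/32.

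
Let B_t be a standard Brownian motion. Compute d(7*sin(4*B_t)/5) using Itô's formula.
d(7*sin(4*B_t)/5) = (-56*sin(4*B_t)/5) dt + (28*cos(4*B_t)/5) dB_t

Itô's formula for f(B_t) gives d f(B_t) = f'(B_t) dB_t + (1/2) f''(B_t) dt. Compute derivatives of f(x) = 7*sin(4*x)/5:
  f'(x)  = 28*cos(4*x)/5
  f''(x) = -112*sin(4*x)/5
Substitute x = B_t and multiply the f'' term by 1/2:
  drift     = (1/2) * (-112*sin(4*x)/5) evaluated at B_t = -56*sin(4*B_t)/5
  diffusion = (28*cos(4*x)/5) evaluated at B_t = 28*cos(4*B_t)/5
Therefore d(7*sin(4*B_t)/5) = (-56*sin(4*B_t)/5) dt + (28*cos(4*B_t)/5) dB_t.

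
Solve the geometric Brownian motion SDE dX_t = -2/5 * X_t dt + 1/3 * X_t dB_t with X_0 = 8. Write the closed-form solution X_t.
X_t = 8 * exp((-41/90) * t + (1/3) * B_t)

For GBM dX = mu X dt + sigma X dB with X_0 = x_0, apply Itô to Y = log X: dY = (mu - sigma^2/2) dt + sigma dB, so Y_t = log(x_0) + (mu - sigma^2/2) t + sigma B_t and hence X_t = x_0 * exp((mu - sigma^2/2) t + sigma B_t).
With mu = -2/5, sigma = 1/3, x_0 = 8, this gives:
  X_t = 8 * exp((-41/90) * t + (1/3) * B_t).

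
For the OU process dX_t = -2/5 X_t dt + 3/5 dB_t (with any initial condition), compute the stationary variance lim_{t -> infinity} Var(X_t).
lim Var(X_t) = 9/20

The OU SDE dX = -theta X dt + sigma dB admits the integrating factor exp(theta t): d(exp(theta t) X_t) = sigma exp(theta t) dB_t. Integrating from 0 to t gives X_t = x_0 * exp(-theta t) + sigma * int_0^t exp(-theta (t-s)) dB_s for any initial x_0. The Itô integral has variance (by the Itô isometry) sigma^2 * int_0^t exp(-2 theta (t - s)) ds = sigma^2 * (1 - exp(-2 theta t)) / (2 theta), independent of x_0.
With theta = 2/5, sigma = 3/5:
  Var(X_t) = (3/5)^2 * (1 - exp(-2*2/5 t)) / (2 * 2/5) = 9/20 - 9*exp(-4*t/5)/20.
As t -> infinity, exp(-2*2/5 t) -> 0, so the stationary variance is sigma^2 / (2 theta) = 9/20.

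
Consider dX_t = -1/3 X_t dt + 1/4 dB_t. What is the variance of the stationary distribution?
lim Var(X_t) = 3/32

The OU SDE dX = -theta X dt + sigma dB admits the integrating factor exp(theta t): d(exp(theta t) X_t) = sigma exp(theta t) dB_t. Integrating from 0 to t gives X_t = x_0 * exp(-theta t) + sigma * int_0^t exp(-theta (t-s)) dB_s for any initial x_0. The Itô integral has variance (by the Itô isometry) sigma^2 * int_0^t exp(-2 theta (t - s)) ds = sigma^2 * (1 - exp(-2 theta t)) / (2 theta), independent of x_0.
With theta = 1/3, sigma = 1/4:
  Var(X_t) = (1/4)^2 * (1 - exp(-2*1/3 t)) / (2 * 1/3) = 3/32 - 3*exp(-2*t/3)/32.
As t -> infinity, exp(-2*1/3 t) -> 0, so the stationary variance is sigma^2 / (2 theta) = 3/32.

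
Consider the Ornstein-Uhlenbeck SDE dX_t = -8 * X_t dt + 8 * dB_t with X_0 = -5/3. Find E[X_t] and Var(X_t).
E[X_t] = -5*exp(-8*t)/3; Var(X_t) = 4 - 4*exp(-16*t)

The OU SDE dX = -theta X dt + sigma dB admits the integrating factor exp(theta t): d(exp(theta t) X_t) = sigma exp(theta t) dB_t. Integrating from 0 to t:
  X_t = x_0 * exp(-theta t) + sigma * int_0^t exp(-theta (t-s)) dB_s.
The Itô integral has mean 0 and (by the Itô isometry) variance sigma^2 * int_0^t exp(-2 theta (t - s)) ds = sigma^2 * (1 - exp(-2 theta t)) / (2 theta).
With theta = 8, sigma = 8, x_0 = -5/3:
  E[X_t] = -5/3 * exp(-8 t) = -5*exp(-8*t)/3
  Var(X_t) = (8)^2 * (1 - exp(-2*8 t)) / (2 * 8) = 4 - 4*exp(-16*t).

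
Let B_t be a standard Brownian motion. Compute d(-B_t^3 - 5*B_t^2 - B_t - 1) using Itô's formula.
d(-B_t^3 - 5*B_t^2 - B_t - 1) = (-3*B_t - 5) dt + (-3*B_t^2 - 10*B_t - 1) dB_t

Itô's formula for f(B_t) gives d f(B_t) = f'(B_t) dB_t + (1/2) f''(B_t) dt. Compute derivatives of f(x) = -x^3 - 5*x^2 - x - 1:
  f'(x)  = -3*x^2 - 10*x - 1
  f''(x) = -6*x - 10
Substitute x = B_t and multiply the f'' term by 1/2:
  drift     = (1/2) * (-6*x - 10) evaluated at B_t = -3*B_t - 5
  diffusion = (-3*x^2 - 10*x - 1) evaluated at B_t = -3*B_t^2 - 10*B_t - 1
Therefore d(-B_t^3 - 5*B_t^2 - B_t - 1) = (-3*B_t - 5) dt + (-3*B_t^2 - 10*B_t - 1) dB_t.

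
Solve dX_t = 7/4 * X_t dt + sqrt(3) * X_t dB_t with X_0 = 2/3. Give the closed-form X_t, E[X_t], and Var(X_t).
X_t = 2/3 * exp((1/4) t + (sqrt(3)) B_t); E[X_t] = 2*exp(7*t/4)/3; Var(X_t) = 4*(exp(3*t) - 1)*exp(7*t/2)/9

For GBM dX = mu X dt + sigma X dB with X_0 = x_0, apply Itô to Y = log X: dY = (mu - sigma^2/2) dt + sigma dB, so Y_t = log(x_0) + (mu - sigma^2/2) t + sigma B_t and hence X_t = x_0 * exp((mu - sigma^2/2) t + sigma B_t).
With mu = 7/4, sigma = sqrt(3), x_0 = 2/3, this gives:
  X_t = 2/3 * exp((1/4) * t + (sqrt(3)) * B_t).
Since sigma*B_t ~ Normal(0, sigma^2 t), E[exp(sigma*B_t)] = exp(sigma^2 t / 2); so E[X_t] = x_0 * exp((mu - sigma^2/2) t) * exp(sigma^2 t / 2) = x_0 * exp(mu t) = 2*exp(7*t/4)/3.
Var(X_t) = E[X_t^2] - (E[X_t])^2 = x_0^2 * exp(2 mu t) * (exp(sigma^2 t) - 1) = 4*(exp(3*t) - 1)*exp(7*t/2)/9.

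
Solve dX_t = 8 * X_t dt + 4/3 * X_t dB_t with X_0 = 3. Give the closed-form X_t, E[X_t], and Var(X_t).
X_t = 3 * exp((64/9) t + (4/3) B_t); E[X_t] = 3*exp(8*t); Var(X_t) = 9*(exp(16*t/9) - 1)*exp(16*t)

For GBM dX = mu X dt + sigma X dB with X_0 = x_0, apply Itô to Y = log X: dY = (mu - sigma^2/2) dt + sigma dB, so Y_t = log(x_0) + (mu - sigma^2/2) t + sigma B_t and hence X_t = x_0 * exp((mu - sigma^2/2) t + sigma B_t).
With mu = 8, sigma = 4/3, x_0 = 3, this gives:
  X_t = 3 * exp((64/9) * t + (4/3) * B_t).
Since sigma*B_t ~ Normal(0, sigma^2 t), E[exp(sigma*B_t)] = exp(sigma^2 t / 2); so E[X_t] = x_0 * exp((mu - sigma^2/2) t) * exp(sigma^2 t / 2) = x_0 * exp(mu t) = 3*exp(8*t).
Var(X_t) = E[X_t^2] - (E[X_t])^2 = x_0^2 * exp(2 mu t) * (exp(sigma^2 t) - 1) = 9*(exp(16*t/9) - 1)*exp(16*t).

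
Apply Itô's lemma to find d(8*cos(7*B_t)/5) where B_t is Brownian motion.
d(8*cos(7*B_t)/5) = (-196*cos(7*B_t)/5) dt + (-56*sin(7*B_t)/5) dB_t

Itô's formula for f(B_t) gives d f(B_t) = f'(B_t) dB_t + (1/2) f''(B_t) dt. Compute derivatives of f(x) = 8*cos(7*x)/5:
  f'(x)  = -56*sin(7*x)/5
  f''(x) = -392*cos(7*x)/5
Substitute x = B_t and multiply the f'' term by 1/2:
  drift     = (1/2) * (-392*cos(7*x)/5) evaluated at B_t = -196*cos(7*B_t)/5
  diffusion = (-56*sin(7*x)/5) evaluated at B_t = -56*sin(7*B_t)/5
Therefore d(8*cos(7*B_t)/5) = (-196*cos(7*B_t)/5) dt + (-56*sin(7*B_t)/5) dB_t.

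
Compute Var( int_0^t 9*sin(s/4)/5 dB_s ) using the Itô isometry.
Var = 81*t/50 - 81*sin(t/2)/25

The Itô integral of a deterministic integrand f(s) has mean 0 because each increment f(s) * (B_{s+ds} - B_s) has mean 0. By the Itô isometry:
  Var( int_0^t f(s) dB_s ) = E[ (int_0^t f(s) dB_s)^2 ] = int_0^t f(s)^2 ds.
Here f(s) = 9*sin(s/4)/5, so f(s)^2 = 81*sin(s/4)^2/25. Integrate:
  int_0^t (81*sin(s/4)^2/25) ds = 81*t/50 - 81*sin(t/2)/25.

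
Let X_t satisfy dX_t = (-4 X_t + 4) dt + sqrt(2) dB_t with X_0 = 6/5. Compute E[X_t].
E[X_t] = 1 + exp(-4*t)/5

Taking expectations and using E[dB_t] = 0, the mean m(t) = E[X_t] satisfies the ODE m'(t) = a m(t) + b with m(0) = x_0. With a = -4, b = 4, x_0 = 6/5, the solution is
  m(t) = x_0 * exp(a t) + (b/a) * (exp(a t) - 1)
       = (6/5) * exp((-4) t) + (4/(-4)) * (exp((-4) t) - 1)
       = 1 + exp(-4*t)/5.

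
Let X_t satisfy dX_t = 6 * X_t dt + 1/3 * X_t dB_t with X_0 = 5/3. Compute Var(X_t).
Var(X_t) = 25*(exp(t/9) - 1)*exp(12*t)/9

For GBM dX = mu X dt + sigma X dB with X_0 = x_0, apply Itô to Y = log X: dY = (mu - sigma^2/2) dt + sigma dB, so Y_t = log(x_0) + (mu - sigma^2/2) t + sigma B_t and hence X_t = x_0 * exp((mu - sigma^2/2) t + sigma B_t).
With mu = 6, sigma = 1/3, x_0 = 5/3, this gives:
  X_t = 5/3 * exp((107/18) * t + (1/3) * B_t).
Since sigma*B_t ~ Normal(0, sigma^2 t), E[exp(sigma*B_t)] = exp(sigma^2 t / 2); so E[X_t] = x_0 * exp((mu - sigma^2/2) t) * exp(sigma^2 t / 2) = x_0 * exp(mu t) = 5*exp(6*t)/3.
Var(X_t) = E[X_t^2] - (E[X_t])^2 = x_0^2 * exp(2 mu t) * (exp(sigma^2 t) - 1) = 25*(exp(t/9) - 1)*exp(12*t)/9.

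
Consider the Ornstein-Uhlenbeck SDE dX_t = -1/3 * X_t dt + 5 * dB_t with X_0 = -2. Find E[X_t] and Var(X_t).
E[X_t] = -2*exp(-t/3); Var(X_t) = 75/2 - 75*exp(-2*t/3)/2

The OU SDE dX = -theta X dt + sigma dB admits the integrating factor exp(theta t): d(exp(theta t) X_t) = sigma exp(theta t) dB_t. Integrating from 0 to t:
  X_t = x_0 * exp(-theta t) + sigma * int_0^t exp(-theta (t-s)) dB_s.
The Itô integral has mean 0 and (by the Itô isometry) variance sigma^2 * int_0^t exp(-2 theta (t - s)) ds = sigma^2 * (1 - exp(-2 theta t)) / (2 theta).
With theta = 1/3, sigma = 5, x_0 = -2:
  E[X_t] = -2 * exp(-1/3 t) = -2*exp(-t/3)
  Var(X_t) = (5)^2 * (1 - exp(-2*1/3 t)) / (2 * 1/3) = 75/2 - 75*exp(-2*t/3)/2.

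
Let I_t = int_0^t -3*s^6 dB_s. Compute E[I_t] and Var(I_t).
E[I_t] = 0; Var(I_t) = 9*t^13/13

The Itô integral of a deterministic integrand f(s) has mean 0 because each increment f(s) * (B_{s+ds} - B_s) has mean 0. By the Itô isometry:
  Var( int_0^t f(s) dB_s ) = E[ (int_0^t f(s) dB_s)^2 ] = int_0^t f(s)^2 ds.
Here f(s) = -3*s^6, so f(s)^2 = 9*s^12. Integrate:
  int_0^t (9*s^12) ds = 9*t^13/13.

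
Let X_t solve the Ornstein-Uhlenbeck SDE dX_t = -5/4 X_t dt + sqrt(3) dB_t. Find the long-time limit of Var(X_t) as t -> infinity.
lim Var(X_t) = 6/5

The OU SDE dX = -theta X dt + sigma dB admits the integrating factor exp(theta t): d(exp(theta t) X_t) = sigma exp(theta t) dB_t. Integrating from 0 to t gives X_t = x_0 * exp(-theta t) + sigma * int_0^t exp(-theta (t-s)) dB_s for any initial x_0. The Itô integral has variance (by the Itô isometry) sigma^2 * int_0^t exp(-2 theta (t - s)) ds = sigma^2 * (1 - exp(-2 theta t)) / (2 theta), independent of x_0.
With theta = 5/4, sigma = sqrt(3):
  Var(X_t) = (sqrt(3))^2 * (1 - exp(-2*5/4 t)) / (2 * 5/4) = 6/5 - 6*exp(-5*t/2)/5.
As t -> infinity, exp(-2*5/4 t) -> 0, so the stationary variance is sigma^2 / (2 theta) = 6/5.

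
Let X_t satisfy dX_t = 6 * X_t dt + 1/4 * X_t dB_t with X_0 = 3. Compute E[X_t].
E[X_t] = 3*exp(6*t)

For GBM dX = mu X dt + sigma X dB with X_0 = x_0, apply Itô to Y = log X: dY = (mu - sigma^2/2) dt + sigma dB, so Y_t = log(x_0) + (mu - sigma^2/2) t + sigma B_t and hence X_t = x_0 * exp((mu - sigma^2/2) t + sigma B_t).
With mu = 6, sigma = 1/4, x_0 = 3, this gives:
  X_t = 3 * exp((191/32) * t + (1/4) * B_t).
Since sigma*B_t ~ Normal(0, sigma^2 t), E[exp(sigma*B_t)] = exp(sigma^2 t / 2); so E[X_t] = x_0 * exp((mu - sigma^2/2) t) * exp(sigma^2 t / 2) = x_0 * exp(mu t) = 3*exp(6*t).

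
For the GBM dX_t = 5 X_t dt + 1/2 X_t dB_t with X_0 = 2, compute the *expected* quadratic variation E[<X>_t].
E[<X>_t] = 4*exp(41*t/4)/41 - 4/41

<X>_t = int_0^t ((1/2) * X_s)^2 ds. Taking expectation inside the integral: E[<X>_t] = (1/2)^2 * int_0^t E[X_s^2] ds. For GBM, E[X_s^2] = x_0^2 * exp((2 mu + sigma^2) s). Integrating:
  E[<X>_t] = (1/2)^2 * 2^2 * (exp((2*5 + (1/2)^2) t) - 1) / (2*5 + (1/2)^2)
           = (1/2)^2 * 2^2 * (exp((41/4) t) - 1) / (41/4) = 4*exp(41*t/4)/41 - 4/41.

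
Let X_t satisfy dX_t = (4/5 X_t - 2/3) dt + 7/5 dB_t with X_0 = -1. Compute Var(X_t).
Var(X_t) = 49*exp(8*t/5)/40 - 49/40

The variance V(t) = Var(X_t) satisfies V'(t) = 2 a V(t) + c^2 with V(0) = 0 (drift coefficient is linear in X, diffusion is constant). With a = 4/5, c = 7/5, the solution is
  V(t) = (c^2 / (2 a)) * (exp(2 a t) - 1)
       = ((7/5)^2 / (2*(4/5))) * (exp((8/5) t) - 1)
       = 49*exp(8*t/5)/40 - 49/40.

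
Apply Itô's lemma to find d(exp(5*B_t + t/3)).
d(exp(5*B_t + t/3)) = (77*exp(5*B_t + t/3)/6) dt + (5*exp(5*B_t + t/3)) dB_t

Itô's formula for f(t, x): d f(t, B_t) = (f_t + (1/2) f_xx) dt + f_x dB_t. Compute partials of f(t, x) = exp(t/3 + 5*x):
  f_t(t,x)  = exp(t/3 + 5*x)/3
  f_x(t,x)  = 5*exp(t/3 + 5*x)
  f_xx(t,x) = 25*exp(t/3 + 5*x)
Assemble drift = f_t + (1/2) f_xx = 77*exp(t/3 + 5*x)/6 and diffusion = f_x = 5*exp(t/3 + 5*x). Substituting x = B_t:
  d(exp(5*B_t + t/3)) = (77*exp(5*B_t + t/3)/6) dt + (5*exp(5*B_t + t/3)) dB_t.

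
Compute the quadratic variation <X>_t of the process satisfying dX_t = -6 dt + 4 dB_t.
<X>_t = 16*t

For an Itô process dX_t = a(t) dt + b(t) dB_t, the quadratic variation is <X>_t = int_0^t b(s)^2 ds (the drift term does not contribute). Here b(s) = 4, so
  b(s)^2 = 16.
Integrating from 0 to t:
  <X>_t = int_0^t (16) ds = 16*t.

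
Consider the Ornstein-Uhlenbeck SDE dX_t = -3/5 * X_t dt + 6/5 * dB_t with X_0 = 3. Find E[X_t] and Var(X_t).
E[X_t] = 3*exp(-3*t/5); Var(X_t) = 6/5 - 6*exp(-6*t/5)/5

The OU SDE dX = -theta X dt + sigma dB admits the integrating factor exp(theta t): d(exp(theta t) X_t) = sigma exp(theta t) dB_t. Integrating from 0 to t:
  X_t = x_0 * exp(-theta t) + sigma * int_0^t exp(-theta (t-s)) dB_s.
The Itô integral has mean 0 and (by the Itô isometry) variance sigma^2 * int_0^t exp(-2 theta (t - s)) ds = sigma^2 * (1 - exp(-2 theta t)) / (2 theta).
With theta = 3/5, sigma = 6/5, x_0 = 3:
  E[X_t] = 3 * exp(-3/5 t) = 3*exp(-3*t/5)
  Var(X_t) = (6/5)^2 * (1 - exp(-2*3/5 t)) / (2 * 3/5) = 6/5 - 6*exp(-6*t/5)/5.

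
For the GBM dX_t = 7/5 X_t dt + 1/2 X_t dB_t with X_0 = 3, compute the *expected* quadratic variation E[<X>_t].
E[<X>_t] = 45*exp(61*t/20)/61 - 45/61

<X>_t = int_0^t ((1/2) * X_s)^2 ds. Taking expectation inside the integral: E[<X>_t] = (1/2)^2 * int_0^t E[X_s^2] ds. For GBM, E[X_s^2] = x_0^2 * exp((2 mu + sigma^2) s). Integrating:
  E[<X>_t] = (1/2)^2 * 3^2 * (exp((2*(7/5) + (1/2)^2) t) - 1) / (2*(7/5) + (1/2)^2)
           = (1/2)^2 * 3^2 * (exp((61/20) t) - 1) / (61/20) = 45*exp(61*t/20)/61 - 45/61.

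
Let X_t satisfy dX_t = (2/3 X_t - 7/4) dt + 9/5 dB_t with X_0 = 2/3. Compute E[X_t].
E[X_t] = 21/8 - 47*exp(2*t/3)/24

Taking expectations and using E[dB_t] = 0, the mean m(t) = E[X_t] satisfies the ODE m'(t) = a m(t) + b with m(0) = x_0. With a = 2/3, b = -7/4, x_0 = 2/3, the solution is
  m(t) = x_0 * exp(a t) + (b/a) * (exp(a t) - 1)
       = (2/3) * exp((2/3) t) + ((-7/4)/(2/3)) * (exp((2/3) t) - 1)
       = 21/8 - 47*exp(2*t/3)/24.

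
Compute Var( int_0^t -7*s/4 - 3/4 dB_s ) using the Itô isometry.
Var = t*(49*t^2 + 63*t + 27)/48

The Itô integral of a deterministic integrand f(s) has mean 0 because each increment f(s) * (B_{s+ds} - B_s) has mean 0. By the Itô isometry:
  Var( int_0^t f(s) dB_s ) = E[ (int_0^t f(s) dB_s)^2 ] = int_0^t f(s)^2 ds.
Here f(s) = -7*s/4 - 3/4, so f(s)^2 = (7*s + 3)^2/16. Integrate:
  int_0^t ((7*s + 3)^2/16) ds = t*(49*t^2 + 63*t + 27)/48.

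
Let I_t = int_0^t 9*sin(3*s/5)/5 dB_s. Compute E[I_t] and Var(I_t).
E[I_t] = 0; Var(I_t) = 81*t/50 - 27*sin(6*t/5)/20

The Itô integral of a deterministic integrand f(s) has mean 0 because each increment f(s) * (B_{s+ds} - B_s) has mean 0. By the Itô isometry:
  Var( int_0^t f(s) dB_s ) = E[ (int_0^t f(s) dB_s)^2 ] = int_0^t f(s)^2 ds.
Here f(s) = 9*sin(3*s/5)/5, so f(s)^2 = 81*sin(3*s/5)^2/25. Integrate:
  int_0^t (81*sin(3*s/5)^2/25) ds = 81*t/50 - 27*sin(6*t/5)/20.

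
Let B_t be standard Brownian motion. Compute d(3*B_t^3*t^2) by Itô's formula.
d(3*B_t^3*t^2) = (3*B_t*t*(2*B_t^2 + 3*t)) dt + (9*B_t^2*t^2) dB_t

Itô's formula for f(t, x): d f(t, B_t) = (f_t + (1/2) f_xx) dt + f_x dB_t. Compute partials of f(t, x) = 3*t^2*x^3:
  f_t(t,x)  = 6*t*x^3
  f_x(t,x)  = 9*t^2*x^2
  f_xx(t,x) = 18*t^2*x
Assemble drift = f_t + (1/2) f_xx = 3*t*x*(3*t + 2*x^2) and diffusion = f_x = 9*t^2*x^2. Substituting x = B_t:
  d(3*B_t^3*t^2) = (3*B_t*t*(2*B_t^2 + 3*t)) dt + (9*B_t^2*t^2) dB_t.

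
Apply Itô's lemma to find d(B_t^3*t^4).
d(B_t^3*t^4) = (B_t*t^3*(4*B_t^2 + 3*t)) dt + (3*B_t^2*t^4) dB_t

Itô's formula for f(t, x): d f(t, B_t) = (f_t + (1/2) f_xx) dt + f_x dB_t. Compute partials of f(t, x) = t^4*x^3:
  f_t(t,x)  = 4*t^3*x^3
  f_x(t,x)  = 3*t^4*x^2
  f_xx(t,x) = 6*t^4*x
Assemble drift = f_t + (1/2) f_xx = t^3*x*(3*t + 4*x^2) and diffusion = f_x = 3*t^4*x^2. Substituting x = B_t:
  d(B_t^3*t^4) = (B_t*t^3*(4*B_t^2 + 3*t)) dt + (3*B_t^2*t^4) dB_t.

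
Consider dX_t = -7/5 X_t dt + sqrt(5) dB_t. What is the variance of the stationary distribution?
lim Var(X_t) = 25/14

The OU SDE dX = -theta X dt + sigma dB admits the integrating factor exp(theta t): d(exp(theta t) X_t) = sigma exp(theta t) dB_t. Integrating from 0 to t gives X_t = x_0 * exp(-theta t) + sigma * int_0^t exp(-theta (t-s)) dB_s for any initial x_0. The Itô integral has variance (by the Itô isometry) sigma^2 * int_0^t exp(-2 theta (t - s)) ds = sigma^2 * (1 - exp(-2 theta t)) / (2 theta), independent of x_0.
With theta = 7/5, sigma = sqrt(5):
  Var(X_t) = (sqrt(5))^2 * (1 - exp(-2*7/5 t)) / (2 * 7/5) = 25/14 - 25*exp(-14*t/5)/14.
As t -> infinity, exp(-2*7/5 t) -> 0, so the stationary variance is sigma^2 / (2 theta) = 25/14.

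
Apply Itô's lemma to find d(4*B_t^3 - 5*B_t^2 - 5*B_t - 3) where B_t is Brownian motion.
d(4*B_t^3 - 5*B_t^2 - 5*B_t - 3) = (12*B_t - 5) dt + (12*B_t^2 - 10*B_t - 5) dB_t

Itô's formula for f(B_t) gives d f(B_t) = f'(B_t) dB_t + (1/2) f''(B_t) dt. Compute derivatives of f(x) = 4*x^3 - 5*x^2 - 5*x - 3:
  f'(x)  = 12*x^2 - 10*x - 5
  f''(x) = 24*x - 10
Substitute x = B_t and multiply the f'' term by 1/2:
  drift     = (1/2) * (24*x - 10) evaluated at B_t = 12*B_t - 5
  diffusion = (12*x^2 - 10*x - 5) evaluated at B_t = 12*B_t^2 - 10*B_t - 5
Therefore d(4*B_t^3 - 5*B_t^2 - 5*B_t - 3) = (12*B_t - 5) dt + (12*B_t^2 - 10*B_t - 5) dB_t.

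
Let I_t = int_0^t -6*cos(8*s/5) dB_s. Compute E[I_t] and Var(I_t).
E[I_t] = 0; Var(I_t) = 18*t + 45*sin(8*t/5)*cos(8*t/5)/4

The Itô integral of a deterministic integrand f(s) has mean 0 because each increment f(s) * (B_{s+ds} - B_s) has mean 0. By the Itô isometry:
  Var( int_0^t f(s) dB_s ) = E[ (int_0^t f(s) dB_s)^2 ] = int_0^t f(s)^2 ds.
Here f(s) = -6*cos(8*s/5), so f(s)^2 = 36*cos(8*s/5)^2. Integrate:
  int_0^t (36*cos(8*s/5)^2) ds = 18*t + 45*sin(8*t/5)*cos(8*t/5)/4.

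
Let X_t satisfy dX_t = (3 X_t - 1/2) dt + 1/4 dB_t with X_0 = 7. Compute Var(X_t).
Var(X_t) = exp(6*t)/96 - 1/96

The variance V(t) = Var(X_t) satisfies V'(t) = 2 a V(t) + c^2 with V(0) = 0 (drift coefficient is linear in X, diffusion is constant). With a = 3, c = 1/4, the solution is
  V(t) = (c^2 / (2 a)) * (exp(2 a t) - 1)
       = ((1/4)^2 / (2*3)) * (exp(6 t) - 1)
       = exp(6*t)/96 - 1/96.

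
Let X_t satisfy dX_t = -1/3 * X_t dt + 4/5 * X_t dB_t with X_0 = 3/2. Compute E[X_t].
E[X_t] = 3*exp(-t/3)/2

For GBM dX = mu X dt + sigma X dB with X_0 = x_0, apply Itô to Y = log X: dY = (mu - sigma^2/2) dt + sigma dB, so Y_t = log(x_0) + (mu - sigma^2/2) t + sigma B_t and hence X_t = x_0 * exp((mu - sigma^2/2) t + sigma B_t).
With mu = -1/3, sigma = 4/5, x_0 = 3/2, this gives:
  X_t = 3/2 * exp((-49/75) * t + (4/5) * B_t).
Since sigma*B_t ~ Normal(0, sigma^2 t), E[exp(sigma*B_t)] = exp(sigma^2 t / 2); so E[X_t] = x_0 * exp((mu - sigma^2/2) t) * exp(sigma^2 t / 2) = x_0 * exp(mu t) = 3*exp(-t/3)/2.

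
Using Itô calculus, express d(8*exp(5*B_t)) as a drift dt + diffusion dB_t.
d(8*exp(5*B_t)) = (100*exp(5*B_t)) dt + (40*exp(5*B_t)) dB_t

Itô's formula for f(B_t) gives d f(B_t) = f'(B_t) dB_t + (1/2) f''(B_t) dt. Compute derivatives of f(x) = 8*exp(5*x):
  f'(x)  = 40*exp(5*x)
  f''(x) = 200*exp(5*x)
Substitute x = B_t and multiply the f'' term by 1/2:
  drift     = (1/2) * (200*exp(5*x)) evaluated at B_t = 100*exp(5*B_t)
  diffusion = (40*exp(5*x)) evaluated at B_t = 40*exp(5*B_t)
Therefore d(8*exp(5*B_t)) = (100*exp(5*B_t)) dt + (40*exp(5*B_t)) dB_t.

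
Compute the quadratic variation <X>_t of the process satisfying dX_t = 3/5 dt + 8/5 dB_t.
<X>_t = 64*t/25

For an Itô process dX_t = a(t) dt + b(t) dB_t, the quadratic variation is <X>_t = int_0^t b(s)^2 ds (the drift term does not contribute). Here b(s) = 8/5, so
  b(s)^2 = 64/25.
Integrating from 0 to t:
  <X>_t = int_0^t (64/25) ds = 64*t/25.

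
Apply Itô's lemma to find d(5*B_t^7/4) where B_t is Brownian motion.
d(5*B_t^7/4) = (105*B_t^5/4) dt + (35*B_t^6/4) dB_t

Itô's formula for f(B_t) gives d f(B_t) = f'(B_t) dB_t + (1/2) f''(B_t) dt. Compute derivatives of f(x) = 5*x^7/4:
  f'(x)  = 35*x^6/4
  f''(x) = 105*x^5/2
Substitute x = B_t and multiply the f'' term by 1/2:
  drift     = (1/2) * (105*x^5/2) evaluated at B_t = 105*B_t^5/4
  diffusion = (35*x^6/4) evaluated at B_t = 35*B_t^6/4
Therefore d(5*B_t^7/4) = (105*B_t^5/4) dt + (35*B_t^6/4) dB_t.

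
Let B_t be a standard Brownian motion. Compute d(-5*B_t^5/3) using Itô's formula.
d(-5*B_t^5/3) = (-50*B_t^3/3) dt + (-25*B_t^4/3) dB_t

Itô's formula for f(B_t) gives d f(B_t) = f'(B_t) dB_t + (1/2) f''(B_t) dt. Compute derivatives of f(x) = -5*x^5/3:
  f'(x)  = -25*x^4/3
  f''(x) = -100*x^3/3
Substitute x = B_t and multiply the f'' term by 1/2:
  drift     = (1/2) * (-100*x^3/3) evaluated at B_t = -50*B_t^3/3
  diffusion = (-25*x^4/3) evaluated at B_t = -25*B_t^4/3
Therefore d(-5*B_t^5/3) = (-50*B_t^3/3) dt + (-25*B_t^4/3) dB_t.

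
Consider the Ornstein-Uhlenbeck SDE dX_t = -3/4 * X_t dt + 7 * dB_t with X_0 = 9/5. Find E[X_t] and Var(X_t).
E[X_t] = 9*exp(-3*t/4)/5; Var(X_t) = 98/3 - 98*exp(-3*t/2)/3

The OU SDE dX = -theta X dt + sigma dB admits the integrating factor exp(theta t): d(exp(theta t) X_t) = sigma exp(theta t) dB_t. Integrating from 0 to t:
  X_t = x_0 * exp(-theta t) + sigma * int_0^t exp(-theta (t-s)) dB_s.
The Itô integral has mean 0 and (by the Itô isometry) variance sigma^2 * int_0^t exp(-2 theta (t - s)) ds = sigma^2 * (1 - exp(-2 theta t)) / (2 theta).
With theta = 3/4, sigma = 7, x_0 = 9/5:
  E[X_t] = 9/5 * exp(-3/4 t) = 9*exp(-3*t/4)/5
  Var(X_t) = (7)^2 * (1 - exp(-2*3/4 t)) / (2 * 3/4) = 98/3 - 98*exp(-3*t/2)/3.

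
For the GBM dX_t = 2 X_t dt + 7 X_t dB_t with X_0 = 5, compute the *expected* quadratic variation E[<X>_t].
E[<X>_t] = 1225*exp(53*t)/53 - 1225/53

<X>_t = int_0^t (7 * X_s)^2 ds. Taking expectation inside the integral: E[<X>_t] = 7^2 * int_0^t E[X_s^2] ds. For GBM, E[X_s^2] = x_0^2 * exp((2 mu + sigma^2) s). Integrating:
  E[<X>_t] = 7^2 * 5^2 * (exp((2*2 + 7^2) t) - 1) / (2*2 + 7^2)
           = 7^2 * 5^2 * (exp(53 t) - 1) / 53 = 1225*exp(53*t)/53 - 1225/53.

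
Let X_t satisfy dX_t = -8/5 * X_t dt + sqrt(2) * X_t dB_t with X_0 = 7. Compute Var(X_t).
Var(X_t) = (49*exp(2*t) - 49)*exp(-16*t/5)

For GBM dX = mu X dt + sigma X dB with X_0 = x_0, apply Itô to Y = log X: dY = (mu - sigma^2/2) dt + sigma dB, so Y_t = log(x_0) + (mu - sigma^2/2) t + sigma B_t and hence X_t = x_0 * exp((mu - sigma^2/2) t + sigma B_t).
With mu = -8/5, sigma = sqrt(2), x_0 = 7, this gives:
  X_t = 7 * exp((-13/5) * t + (sqrt(2)) * B_t).
Since sigma*B_t ~ Normal(0, sigma^2 t), E[exp(sigma*B_t)] = exp(sigma^2 t / 2); so E[X_t] = x_0 * exp((mu - sigma^2/2) t) * exp(sigma^2 t / 2) = x_0 * exp(mu t) = 7*exp(-8*t/5).
Var(X_t) = E[X_t^2] - (E[X_t])^2 = x_0^2 * exp(2 mu t) * (exp(sigma^2 t) - 1) = (49*exp(2*t) - 49)*exp(-16*t/5).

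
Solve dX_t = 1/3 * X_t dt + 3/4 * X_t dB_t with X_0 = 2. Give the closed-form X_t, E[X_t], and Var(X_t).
X_t = 2 * exp((5/96) t + (3/4) B_t); E[X_t] = 2*exp(t/3); Var(X_t) = 4*(exp(9*t/16) - 1)*exp(2*t/3)

For GBM dX = mu X dt + sigma X dB with X_0 = x_0, apply Itô to Y = log X: dY = (mu - sigma^2/2) dt + sigma dB, so Y_t = log(x_0) + (mu - sigma^2/2) t + sigma B_t and hence X_t = x_0 * exp((mu - sigma^2/2) t + sigma B_t).
With mu = 1/3, sigma = 3/4, x_0 = 2, this gives:
  X_t = 2 * exp((5/96) * t + (3/4) * B_t).
Since sigma*B_t ~ Normal(0, sigma^2 t), E[exp(sigma*B_t)] = exp(sigma^2 t / 2); so E[X_t] = x_0 * exp((mu - sigma^2/2) t) * exp(sigma^2 t / 2) = x_0 * exp(mu t) = 2*exp(t/3).
Var(X_t) = E[X_t^2] - (E[X_t])^2 = x_0^2 * exp(2 mu t) * (exp(sigma^2 t) - 1) = 4*(exp(9*t/16) - 1)*exp(2*t/3).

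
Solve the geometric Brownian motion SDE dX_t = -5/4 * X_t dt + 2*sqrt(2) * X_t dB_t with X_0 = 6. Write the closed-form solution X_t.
X_t = 6 * exp((-21/4) * t + (2*sqrt(2)) * B_t)

For GBM dX = mu X dt + sigma X dB with X_0 = x_0, apply Itô to Y = log X: dY = (mu - sigma^2/2) dt + sigma dB, so Y_t = log(x_0) + (mu - sigma^2/2) t + sigma B_t and hence X_t = x_0 * exp((mu - sigma^2/2) t + sigma B_t).
With mu = -5/4, sigma = 2*sqrt(2), x_0 = 6, this gives:
  X_t = 6 * exp((-21/4) * t + (2*sqrt(2)) * B_t).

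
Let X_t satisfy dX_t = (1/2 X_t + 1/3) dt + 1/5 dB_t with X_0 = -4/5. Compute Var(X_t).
Var(X_t) = exp(t)/25 - 1/25

The variance V(t) = Var(X_t) satisfies V'(t) = 2 a V(t) + c^2 with V(0) = 0 (drift coefficient is linear in X, diffusion is constant). With a = 1/2, c = 1/5, the solution is
  V(t) = (c^2 / (2 a)) * (exp(2 a t) - 1)
       = ((1/5)^2 / (2*(1/2))) * (exp(1 t) - 1)
       = exp(t)/25 - 1/25.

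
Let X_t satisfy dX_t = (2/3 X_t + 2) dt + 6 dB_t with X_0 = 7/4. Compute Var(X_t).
Var(X_t) = 27*exp(4*t/3) - 27

The variance V(t) = Var(X_t) satisfies V'(t) = 2 a V(t) + c^2 with V(0) = 0 (drift coefficient is linear in X, diffusion is constant). With a = 2/3, c = 6, the solution is
  V(t) = (c^2 / (2 a)) * (exp(2 a t) - 1)
       = (6^2 / (2*(2/3))) * (exp((4/3) t) - 1)
       = 27*exp(4*t/3) - 27.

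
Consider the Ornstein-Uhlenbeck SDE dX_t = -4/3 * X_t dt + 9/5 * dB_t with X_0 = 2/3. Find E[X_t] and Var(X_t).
E[X_t] = 2*exp(-4*t/3)/3; Var(X_t) = 243/200 - 243*exp(-8*t/3)/200

The OU SDE dX = -theta X dt + sigma dB admits the integrating factor exp(theta t): d(exp(theta t) X_t) = sigma exp(theta t) dB_t. Integrating from 0 to t:
  X_t = x_0 * exp(-theta t) + sigma * int_0^t exp(-theta (t-s)) dB_s.
The Itô integral has mean 0 and (by the Itô isometry) variance sigma^2 * int_0^t exp(-2 theta (t - s)) ds = sigma^2 * (1 - exp(-2 theta t)) / (2 theta).
With theta = 4/3, sigma = 9/5, x_0 = 2/3:
  E[X_t] = 2/3 * exp(-4/3 t) = 2*exp(-4*t/3)/3
  Var(X_t) = (9/5)^2 * (1 - exp(-2*4/3 t)) / (2 * 4/3) = 243/200 - 243*exp(-8*t/3)/200.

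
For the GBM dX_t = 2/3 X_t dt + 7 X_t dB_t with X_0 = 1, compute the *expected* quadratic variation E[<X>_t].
E[<X>_t] = 147*exp(151*t/3)/151 - 147/151

<X>_t = int_0^t (7 * X_s)^2 ds. Taking expectation inside the integral: E[<X>_t] = 7^2 * int_0^t E[X_s^2] ds. For GBM, E[X_s^2] = x_0^2 * exp((2 mu + sigma^2) s). Integrating:
  E[<X>_t] = 7^2 * 1^2 * (exp((2*(2/3) + 7^2) t) - 1) / (2*(2/3) + 7^2)
           = 7^2 * 1^2 * (exp((151/3) t) - 1) / (151/3) = 147*exp(151*t/3)/151 - 147/151.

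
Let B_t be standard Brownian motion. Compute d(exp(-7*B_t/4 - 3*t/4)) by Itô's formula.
d(exp(-7*B_t/4 - 3*t/4)) = (25*exp(-7*B_t/4 - 3*t/4)/32) dt + (-7*exp(-7*B_t/4 - 3*t/4)/4) dB_t

Itô's formula for f(t, x): d f(t, B_t) = (f_t + (1/2) f_xx) dt + f_x dB_t. Compute partials of f(t, x) = exp(-3*t/4 - 7*x/4):
  f_t(t,x)  = -3*exp(-3*t/4 - 7*x/4)/4
  f_x(t,x)  = -7*exp(-3*t/4 - 7*x/4)/4
  f_xx(t,x) = 49*exp(-3*t/4 - 7*x/4)/16
Assemble drift = f_t + (1/2) f_xx = 25*exp(-3*t/4 - 7*x/4)/32 and diffusion = f_x = -7*exp(-3*t/4 - 7*x/4)/4. Substituting x = B_t:
  d(exp(-7*B_t/4 - 3*t/4)) = (25*exp(-7*B_t/4 - 3*t/4)/32) dt + (-7*exp(-7*B_t/4 - 3*t/4)/4) dB_t.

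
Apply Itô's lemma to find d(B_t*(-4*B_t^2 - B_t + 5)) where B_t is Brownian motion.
d(B_t*(-4*B_t^2 - B_t + 5)) = (-12*B_t - 1) dt + (-12*B_t^2 - 2*B_t + 5) dB_t

Itô's formula for f(B_t) gives d f(B_t) = f'(B_t) dB_t + (1/2) f''(B_t) dt. Compute derivatives of f(x) = x*(-4*x^2 - x + 5):
  f'(x)  = -12*x^2 - 2*x + 5
  f''(x) = -24*x - 2
Substitute x = B_t and multiply the f'' term by 1/2:
  drift     = (1/2) * (-24*x - 2) evaluated at B_t = -12*B_t - 1
  diffusion = (-12*x^2 - 2*x + 5) evaluated at B_t = -12*B_t^2 - 2*B_t + 5
Therefore d(B_t*(-4*B_t^2 - B_t + 5)) = (-12*B_t - 1) dt + (-12*B_t^2 - 2*B_t + 5) dB_t.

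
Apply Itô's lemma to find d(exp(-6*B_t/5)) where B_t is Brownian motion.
d(exp(-6*B_t/5)) = (18*exp(-6*B_t/5)/25) dt + (-6*exp(-6*B_t/5)/5) dB_t

Itô's formula for f(B_t) gives d f(B_t) = f'(B_t) dB_t + (1/2) f''(B_t) dt. Compute derivatives of f(x) = exp(-6*x/5):
  f'(x)  = -6*exp(-6*x/5)/5
  f''(x) = 36*exp(-6*x/5)/25
Substitute x = B_t and multiply the f'' term by 1/2:
  drift     = (1/2) * (36*exp(-6*x/5)/25) evaluated at B_t = 18*exp(-6*B_t/5)/25
  diffusion = (-6*exp(-6*x/5)/5) evaluated at B_t = -6*exp(-6*B_t/5)/5
Therefore d(exp(-6*B_t/5)) = (18*exp(-6*B_t/5)/25) dt + (-6*exp(-6*B_t/5)/5) dB_t.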